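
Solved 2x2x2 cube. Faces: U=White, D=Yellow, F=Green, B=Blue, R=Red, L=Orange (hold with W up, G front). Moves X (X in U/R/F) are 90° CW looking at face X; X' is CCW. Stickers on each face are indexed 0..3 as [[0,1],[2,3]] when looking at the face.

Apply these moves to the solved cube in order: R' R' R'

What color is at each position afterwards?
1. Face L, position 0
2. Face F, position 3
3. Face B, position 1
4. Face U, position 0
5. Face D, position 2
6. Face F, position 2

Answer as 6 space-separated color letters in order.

After move 1 (R'): R=RRRR U=WBWB F=GWGW D=YGYG B=YBYB
After move 2 (R'): R=RRRR U=WYWY F=GBGB D=YWYW B=GBGB
After move 3 (R'): R=RRRR U=WGWG F=GYGY D=YBYB B=WBWB
Query 1: L[0] = O
Query 2: F[3] = Y
Query 3: B[1] = B
Query 4: U[0] = W
Query 5: D[2] = Y
Query 6: F[2] = G

Answer: O Y B W Y G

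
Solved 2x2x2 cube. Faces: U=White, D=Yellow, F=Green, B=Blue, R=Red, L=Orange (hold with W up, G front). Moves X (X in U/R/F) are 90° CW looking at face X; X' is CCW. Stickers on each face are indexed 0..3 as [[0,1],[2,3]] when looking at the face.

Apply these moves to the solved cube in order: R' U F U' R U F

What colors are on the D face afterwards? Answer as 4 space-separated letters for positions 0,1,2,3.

Answer: R O Y B

Derivation:
After move 1 (R'): R=RRRR U=WBWB F=GWGW D=YGYG B=YBYB
After move 2 (U): U=WWBB F=RRGW R=YBRR B=OOYB L=GWOO
After move 3 (F): F=GRWR U=WWOW R=BBBR D=RYYG L=GYOG
After move 4 (U'): U=WWWO F=GYWR R=GRBR B=BBYB L=OOOG
After move 5 (R): R=BGRR U=WYWR F=GYWG D=RYYB B=OBWB
After move 6 (U): U=WWRY F=BGWG R=OBRR B=OOWB L=GYOG
After move 7 (F): F=WBGG U=WWGY R=RBYR D=ROYB L=GROY
Query: D face = ROYB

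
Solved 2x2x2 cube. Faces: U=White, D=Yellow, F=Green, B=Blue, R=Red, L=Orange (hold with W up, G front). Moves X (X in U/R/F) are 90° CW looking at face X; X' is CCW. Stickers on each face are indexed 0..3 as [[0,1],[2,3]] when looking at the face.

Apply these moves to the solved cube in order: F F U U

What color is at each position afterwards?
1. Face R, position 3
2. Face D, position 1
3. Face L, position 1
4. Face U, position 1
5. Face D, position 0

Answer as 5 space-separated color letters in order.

After move 1 (F): F=GGGG U=WWOO R=WRWR D=RRYY L=OYOY
After move 2 (F): F=GGGG U=WWYY R=OROR D=WWYY L=OROR
After move 3 (U): U=YWYW F=ORGG R=BBOR B=ORBB L=GGOR
After move 4 (U): U=YYWW F=BBGG R=OROR B=GGBB L=OROR
Query 1: R[3] = R
Query 2: D[1] = W
Query 3: L[1] = R
Query 4: U[1] = Y
Query 5: D[0] = W

Answer: R W R Y W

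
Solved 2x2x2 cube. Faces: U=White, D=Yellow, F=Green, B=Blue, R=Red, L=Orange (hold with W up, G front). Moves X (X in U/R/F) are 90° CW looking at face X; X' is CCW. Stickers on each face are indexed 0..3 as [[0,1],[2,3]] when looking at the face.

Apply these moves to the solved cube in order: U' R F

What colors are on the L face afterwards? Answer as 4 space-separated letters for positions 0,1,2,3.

After move 1 (U'): U=WWWW F=OOGG R=GGRR B=RRBB L=BBOO
After move 2 (R): R=RGRG U=WOWG F=OYGY D=YBYR B=WRWB
After move 3 (F): F=GOYY U=WOOB R=WGGG D=RRYR L=BYOB
Query: L face = BYOB

Answer: B Y O B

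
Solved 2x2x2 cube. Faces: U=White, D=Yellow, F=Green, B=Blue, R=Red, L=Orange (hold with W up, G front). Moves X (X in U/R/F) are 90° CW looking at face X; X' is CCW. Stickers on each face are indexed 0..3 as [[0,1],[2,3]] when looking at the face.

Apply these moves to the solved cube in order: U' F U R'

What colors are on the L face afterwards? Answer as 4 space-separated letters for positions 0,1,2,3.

Answer: G O O Y

Derivation:
After move 1 (U'): U=WWWW F=OOGG R=GGRR B=RRBB L=BBOO
After move 2 (F): F=GOGO U=WWOB R=WGWR D=RGYY L=BYOY
After move 3 (U): U=OWBW F=WGGO R=RRWR B=BYBB L=GOOY
After move 4 (R'): R=RRRW U=OBBB F=WWGW D=RGYO B=YYGB
Query: L face = GOOY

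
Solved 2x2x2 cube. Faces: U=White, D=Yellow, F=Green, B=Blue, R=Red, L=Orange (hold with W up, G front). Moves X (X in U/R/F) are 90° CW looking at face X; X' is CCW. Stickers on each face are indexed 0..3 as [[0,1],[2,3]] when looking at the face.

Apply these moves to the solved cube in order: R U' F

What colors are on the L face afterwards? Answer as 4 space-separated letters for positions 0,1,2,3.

Answer: W Y O B

Derivation:
After move 1 (R): R=RRRR U=WGWG F=GYGY D=YBYB B=WBWB
After move 2 (U'): U=GGWW F=OOGY R=GYRR B=RRWB L=WBOO
After move 3 (F): F=GOYO U=GGOB R=WYWR D=RGYB L=WYOB
Query: L face = WYOB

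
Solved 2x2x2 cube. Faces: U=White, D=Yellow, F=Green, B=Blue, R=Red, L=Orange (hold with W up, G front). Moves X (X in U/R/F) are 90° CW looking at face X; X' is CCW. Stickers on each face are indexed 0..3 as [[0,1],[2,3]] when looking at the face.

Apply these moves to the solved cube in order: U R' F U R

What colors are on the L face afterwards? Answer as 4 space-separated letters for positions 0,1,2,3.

Answer: G R O R

Derivation:
After move 1 (U): U=WWWW F=RRGG R=BBRR B=OOBB L=GGOO
After move 2 (R'): R=BRBR U=WBWO F=RWGW D=YRYG B=YOYB
After move 3 (F): F=GRWW U=WBOG R=WROR D=BBYG L=GYOR
After move 4 (U): U=OWGB F=WRWW R=YOOR B=GYYB L=GROR
After move 5 (R): R=OYRO U=ORGW F=WBWG D=BYYG B=BYWB
Query: L face = GROR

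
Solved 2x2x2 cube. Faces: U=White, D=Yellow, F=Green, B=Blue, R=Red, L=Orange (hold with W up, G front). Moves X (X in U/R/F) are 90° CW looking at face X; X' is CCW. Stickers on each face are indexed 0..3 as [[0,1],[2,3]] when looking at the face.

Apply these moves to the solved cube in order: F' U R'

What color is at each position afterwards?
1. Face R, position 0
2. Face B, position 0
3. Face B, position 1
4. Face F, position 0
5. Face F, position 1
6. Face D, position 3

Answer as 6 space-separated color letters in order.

After move 1 (F'): F=GGGG U=WWRR R=YRYR D=OOYY L=OWOW
After move 2 (U): U=RWRW F=YRGG R=BBYR B=OWBB L=GGOW
After move 3 (R'): R=BRBY U=RBRO F=YWGW D=ORYG B=YWOB
Query 1: R[0] = B
Query 2: B[0] = Y
Query 3: B[1] = W
Query 4: F[0] = Y
Query 5: F[1] = W
Query 6: D[3] = G

Answer: B Y W Y W G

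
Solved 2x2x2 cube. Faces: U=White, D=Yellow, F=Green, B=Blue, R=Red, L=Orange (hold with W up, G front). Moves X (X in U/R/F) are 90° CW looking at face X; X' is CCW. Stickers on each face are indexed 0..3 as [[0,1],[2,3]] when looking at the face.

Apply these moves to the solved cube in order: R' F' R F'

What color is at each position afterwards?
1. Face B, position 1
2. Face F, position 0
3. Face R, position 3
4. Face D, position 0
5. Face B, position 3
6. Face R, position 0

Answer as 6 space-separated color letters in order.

Answer: B O R B B Y

Derivation:
After move 1 (R'): R=RRRR U=WBWB F=GWGW D=YGYG B=YBYB
After move 2 (F'): F=WWGG U=WBRR R=GRYR D=OOYG L=OBOW
After move 3 (R): R=YGRR U=WWRG F=WOGG D=OYYY B=RBBB
After move 4 (F'): F=OGWG U=WWYR R=YGOR D=BWYY L=OGOR
Query 1: B[1] = B
Query 2: F[0] = O
Query 3: R[3] = R
Query 4: D[0] = B
Query 5: B[3] = B
Query 6: R[0] = Y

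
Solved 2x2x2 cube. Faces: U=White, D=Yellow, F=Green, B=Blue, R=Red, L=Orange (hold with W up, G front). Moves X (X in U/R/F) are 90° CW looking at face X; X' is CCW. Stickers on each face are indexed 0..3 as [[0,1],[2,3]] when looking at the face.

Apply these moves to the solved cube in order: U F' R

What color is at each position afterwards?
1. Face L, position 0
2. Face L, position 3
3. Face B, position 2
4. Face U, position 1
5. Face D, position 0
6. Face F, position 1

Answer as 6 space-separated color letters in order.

After move 1 (U): U=WWWW F=RRGG R=BBRR B=OOBB L=GGOO
After move 2 (F'): F=RGRG U=WWBR R=YBYR D=GOYY L=GWOW
After move 3 (R): R=YYRB U=WGBG F=RORY D=GBYO B=ROWB
Query 1: L[0] = G
Query 2: L[3] = W
Query 3: B[2] = W
Query 4: U[1] = G
Query 5: D[0] = G
Query 6: F[1] = O

Answer: G W W G G O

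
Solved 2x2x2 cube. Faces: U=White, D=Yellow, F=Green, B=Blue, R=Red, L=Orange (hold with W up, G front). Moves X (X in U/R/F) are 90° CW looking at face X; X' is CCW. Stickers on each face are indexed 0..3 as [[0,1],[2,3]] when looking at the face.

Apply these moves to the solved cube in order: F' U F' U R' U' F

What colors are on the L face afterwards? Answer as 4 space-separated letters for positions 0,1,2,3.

After move 1 (F'): F=GGGG U=WWRR R=YRYR D=OOYY L=OWOW
After move 2 (U): U=RWRW F=YRGG R=BBYR B=OWBB L=GGOW
After move 3 (F'): F=RGYG U=RWBY R=OBOR D=GWYY L=GWOR
After move 4 (U): U=BRYW F=OBYG R=OWOR B=GWBB L=RGOR
After move 5 (R'): R=WROO U=BBYG F=ORYW D=GBYG B=YWWB
After move 6 (U'): U=BGBY F=RGYW R=OROO B=WRWB L=YWOR
After move 7 (F): F=YRWG U=BGRW R=BRYO D=OOYG L=YGOB
Query: L face = YGOB

Answer: Y G O B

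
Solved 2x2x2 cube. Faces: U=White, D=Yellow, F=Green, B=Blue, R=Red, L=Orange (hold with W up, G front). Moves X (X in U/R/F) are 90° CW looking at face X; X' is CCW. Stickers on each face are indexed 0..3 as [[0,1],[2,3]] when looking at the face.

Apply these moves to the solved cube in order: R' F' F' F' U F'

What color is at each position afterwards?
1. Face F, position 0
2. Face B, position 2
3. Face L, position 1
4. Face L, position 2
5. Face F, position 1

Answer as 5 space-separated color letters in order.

Answer: R Y B O W

Derivation:
After move 1 (R'): R=RRRR U=WBWB F=GWGW D=YGYG B=YBYB
After move 2 (F'): F=WWGG U=WBRR R=GRYR D=OOYG L=OBOW
After move 3 (F'): F=WGWG U=WBGY R=OROR D=BWYG L=OROR
After move 4 (F'): F=GGWW U=WBOO R=WRBR D=RRYG L=OYOG
After move 5 (U): U=OWOB F=WRWW R=YBBR B=OYYB L=GGOG
After move 6 (F'): F=RWWW U=OWYB R=RBRR D=GGYG L=GBOO
Query 1: F[0] = R
Query 2: B[2] = Y
Query 3: L[1] = B
Query 4: L[2] = O
Query 5: F[1] = W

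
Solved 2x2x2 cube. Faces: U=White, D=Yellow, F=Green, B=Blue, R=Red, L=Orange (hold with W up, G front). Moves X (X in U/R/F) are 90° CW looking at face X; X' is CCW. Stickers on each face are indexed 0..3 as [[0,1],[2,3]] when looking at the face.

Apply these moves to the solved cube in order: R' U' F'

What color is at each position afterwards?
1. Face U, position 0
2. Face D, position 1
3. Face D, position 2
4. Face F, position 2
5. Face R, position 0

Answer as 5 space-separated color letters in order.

After move 1 (R'): R=RRRR U=WBWB F=GWGW D=YGYG B=YBYB
After move 2 (U'): U=BBWW F=OOGW R=GWRR B=RRYB L=YBOO
After move 3 (F'): F=OWOG U=BBGR R=GWYR D=BOYG L=YWOW
Query 1: U[0] = B
Query 2: D[1] = O
Query 3: D[2] = Y
Query 4: F[2] = O
Query 5: R[0] = G

Answer: B O Y O G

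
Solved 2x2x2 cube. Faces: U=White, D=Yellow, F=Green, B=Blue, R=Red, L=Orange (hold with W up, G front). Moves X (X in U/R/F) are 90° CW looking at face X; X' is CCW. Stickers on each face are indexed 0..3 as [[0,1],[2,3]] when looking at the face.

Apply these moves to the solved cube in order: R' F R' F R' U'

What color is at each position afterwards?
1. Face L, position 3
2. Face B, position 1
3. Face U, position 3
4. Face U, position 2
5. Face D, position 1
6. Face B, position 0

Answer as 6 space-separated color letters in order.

Answer: G B G W G R

Derivation:
After move 1 (R'): R=RRRR U=WBWB F=GWGW D=YGYG B=YBYB
After move 2 (F): F=GGWW U=WBOO R=WRBR D=RRYG L=OYOG
After move 3 (R'): R=RRWB U=WYOY F=GBWO D=RGYW B=GBRB
After move 4 (F): F=WGOB U=WYGY R=ORYB D=WRYW L=OROG
After move 5 (R'): R=RBOY U=WRGG F=WYOY D=WGYB B=WBRB
After move 6 (U'): U=RGWG F=OROY R=WYOY B=RBRB L=WBOG
Query 1: L[3] = G
Query 2: B[1] = B
Query 3: U[3] = G
Query 4: U[2] = W
Query 5: D[1] = G
Query 6: B[0] = R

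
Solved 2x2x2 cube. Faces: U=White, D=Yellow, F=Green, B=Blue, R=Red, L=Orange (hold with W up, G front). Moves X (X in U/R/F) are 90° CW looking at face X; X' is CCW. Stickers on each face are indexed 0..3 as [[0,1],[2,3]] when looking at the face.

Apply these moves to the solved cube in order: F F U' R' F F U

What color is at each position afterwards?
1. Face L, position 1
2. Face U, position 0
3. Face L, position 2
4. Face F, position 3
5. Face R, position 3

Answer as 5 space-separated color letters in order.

Answer: G R O O O

Derivation:
After move 1 (F): F=GGGG U=WWOO R=WRWR D=RRYY L=OYOY
After move 2 (F): F=GGGG U=WWYY R=OROR D=WWYY L=OROR
After move 3 (U'): U=WYWY F=ORGG R=GGOR B=ORBB L=BBOR
After move 4 (R'): R=GRGO U=WBWO F=OYGY D=WRYG B=YRWB
After move 5 (F): F=GOYY U=WBRB R=WROO D=GGYG L=BWOR
After move 6 (F): F=YGYO U=WBRW R=RRBO D=OWYG L=BGOG
After move 7 (U): U=RWWB F=RRYO R=YRBO B=BGWB L=YGOG
Query 1: L[1] = G
Query 2: U[0] = R
Query 3: L[2] = O
Query 4: F[3] = O
Query 5: R[3] = O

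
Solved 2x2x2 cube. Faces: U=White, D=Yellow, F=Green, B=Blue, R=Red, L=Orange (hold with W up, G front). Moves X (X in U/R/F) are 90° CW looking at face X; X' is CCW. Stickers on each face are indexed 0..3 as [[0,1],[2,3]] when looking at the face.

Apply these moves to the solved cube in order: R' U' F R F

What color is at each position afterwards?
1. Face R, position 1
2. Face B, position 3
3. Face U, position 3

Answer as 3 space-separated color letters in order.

Answer: W B Y

Derivation:
After move 1 (R'): R=RRRR U=WBWB F=GWGW D=YGYG B=YBYB
After move 2 (U'): U=BBWW F=OOGW R=GWRR B=RRYB L=YBOO
After move 3 (F): F=GOWO U=BBOB R=WWWR D=RGYG L=YYOG
After move 4 (R): R=WWRW U=BOOO F=GGWG D=RYYR B=BRBB
After move 5 (F): F=WGGG U=BOGY R=OWOW D=RWYR L=YROY
Query 1: R[1] = W
Query 2: B[3] = B
Query 3: U[3] = Y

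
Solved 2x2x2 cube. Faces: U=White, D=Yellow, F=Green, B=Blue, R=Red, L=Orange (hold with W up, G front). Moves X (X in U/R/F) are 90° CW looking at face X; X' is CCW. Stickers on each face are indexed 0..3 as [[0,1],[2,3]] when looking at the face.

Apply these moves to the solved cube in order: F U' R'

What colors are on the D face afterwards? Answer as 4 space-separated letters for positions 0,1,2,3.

Answer: R Y Y G

Derivation:
After move 1 (F): F=GGGG U=WWOO R=WRWR D=RRYY L=OYOY
After move 2 (U'): U=WOWO F=OYGG R=GGWR B=WRBB L=BBOY
After move 3 (R'): R=GRGW U=WBWW F=OOGO D=RYYG B=YRRB
Query: D face = RYYG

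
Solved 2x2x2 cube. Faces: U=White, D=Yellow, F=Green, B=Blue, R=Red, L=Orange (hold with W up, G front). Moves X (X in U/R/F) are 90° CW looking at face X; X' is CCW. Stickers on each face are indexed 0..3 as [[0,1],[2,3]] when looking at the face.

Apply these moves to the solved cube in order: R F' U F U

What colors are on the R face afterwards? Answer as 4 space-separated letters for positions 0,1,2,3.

Answer: O G G R

Derivation:
After move 1 (R): R=RRRR U=WGWG F=GYGY D=YBYB B=WBWB
After move 2 (F'): F=YYGG U=WGRR R=BRYR D=OOYB L=OGOW
After move 3 (U): U=RWRG F=BRGG R=WBYR B=OGWB L=YYOW
After move 4 (F): F=GBGR U=RWWY R=RBGR D=YWYB L=YOOO
After move 5 (U): U=WRYW F=RBGR R=OGGR B=YOWB L=GBOO
Query: R face = OGGR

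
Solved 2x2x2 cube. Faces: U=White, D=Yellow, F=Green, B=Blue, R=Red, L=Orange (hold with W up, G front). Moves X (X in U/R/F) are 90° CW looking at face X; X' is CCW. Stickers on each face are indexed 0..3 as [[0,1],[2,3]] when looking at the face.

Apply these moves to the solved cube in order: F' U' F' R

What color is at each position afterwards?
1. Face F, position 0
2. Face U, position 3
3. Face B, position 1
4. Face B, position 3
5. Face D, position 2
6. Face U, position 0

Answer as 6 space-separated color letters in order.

Answer: W G R B Y W

Derivation:
After move 1 (F'): F=GGGG U=WWRR R=YRYR D=OOYY L=OWOW
After move 2 (U'): U=WRWR F=OWGG R=GGYR B=YRBB L=BBOW
After move 3 (F'): F=WGOG U=WRGY R=OGOR D=BWYY L=BROW
After move 4 (R): R=OORG U=WGGG F=WWOY D=BBYY B=YRRB
Query 1: F[0] = W
Query 2: U[3] = G
Query 3: B[1] = R
Query 4: B[3] = B
Query 5: D[2] = Y
Query 6: U[0] = W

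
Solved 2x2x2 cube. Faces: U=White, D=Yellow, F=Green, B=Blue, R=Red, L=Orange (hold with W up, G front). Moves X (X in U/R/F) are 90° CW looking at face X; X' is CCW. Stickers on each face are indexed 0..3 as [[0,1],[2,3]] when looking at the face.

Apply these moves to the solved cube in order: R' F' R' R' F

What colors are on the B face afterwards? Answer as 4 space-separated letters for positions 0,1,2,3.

Answer: G B W B

Derivation:
After move 1 (R'): R=RRRR U=WBWB F=GWGW D=YGYG B=YBYB
After move 2 (F'): F=WWGG U=WBRR R=GRYR D=OOYG L=OBOW
After move 3 (R'): R=RRGY U=WYRY F=WBGR D=OWYG B=GBOB
After move 4 (R'): R=RYRG U=WORG F=WYGY D=OBYR B=GBWB
After move 5 (F): F=GWYY U=WOWB R=RYGG D=RRYR L=OOOB
Query: B face = GBWB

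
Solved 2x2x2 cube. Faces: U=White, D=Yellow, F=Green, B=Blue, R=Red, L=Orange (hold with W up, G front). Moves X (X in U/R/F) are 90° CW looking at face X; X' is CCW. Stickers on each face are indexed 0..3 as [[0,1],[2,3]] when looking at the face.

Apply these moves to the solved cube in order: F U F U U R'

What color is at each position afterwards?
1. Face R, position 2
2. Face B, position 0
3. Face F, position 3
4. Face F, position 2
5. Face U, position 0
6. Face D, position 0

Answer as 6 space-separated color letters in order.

Answer: G Y O G G W

Derivation:
After move 1 (F): F=GGGG U=WWOO R=WRWR D=RRYY L=OYOY
After move 2 (U): U=OWOW F=WRGG R=BBWR B=OYBB L=GGOY
After move 3 (F): F=GWGR U=OWYG R=OBWR D=WBYY L=GROR
After move 4 (U): U=YOGW F=OBGR R=OYWR B=GRBB L=GWOR
After move 5 (U): U=GYWO F=OYGR R=GRWR B=GWBB L=OBOR
After move 6 (R'): R=RRGW U=GBWG F=OYGO D=WYYR B=YWBB
Query 1: R[2] = G
Query 2: B[0] = Y
Query 3: F[3] = O
Query 4: F[2] = G
Query 5: U[0] = G
Query 6: D[0] = W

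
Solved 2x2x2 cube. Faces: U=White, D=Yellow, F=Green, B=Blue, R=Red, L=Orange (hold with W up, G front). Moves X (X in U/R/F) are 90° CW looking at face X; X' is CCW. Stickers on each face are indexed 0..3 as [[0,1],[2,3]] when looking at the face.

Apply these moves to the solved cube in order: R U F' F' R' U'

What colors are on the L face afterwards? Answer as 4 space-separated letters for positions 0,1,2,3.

After move 1 (R): R=RRRR U=WGWG F=GYGY D=YBYB B=WBWB
After move 2 (U): U=WWGG F=RRGY R=WBRR B=OOWB L=GYOO
After move 3 (F'): F=RYRG U=WWWR R=BBYR D=YOYB L=GGOG
After move 4 (F'): F=YGRR U=WWBY R=OBYR D=GGYB L=GROW
After move 5 (R'): R=BROY U=WWBO F=YWRY D=GGYR B=BOGB
After move 6 (U'): U=WOWB F=GRRY R=YWOY B=BRGB L=BOOW
Query: L face = BOOW

Answer: B O O W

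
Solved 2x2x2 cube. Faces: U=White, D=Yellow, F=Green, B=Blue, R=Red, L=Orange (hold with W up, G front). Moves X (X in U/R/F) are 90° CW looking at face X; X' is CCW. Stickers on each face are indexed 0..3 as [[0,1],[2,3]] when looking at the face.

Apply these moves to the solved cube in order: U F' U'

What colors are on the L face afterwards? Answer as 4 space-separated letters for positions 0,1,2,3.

After move 1 (U): U=WWWW F=RRGG R=BBRR B=OOBB L=GGOO
After move 2 (F'): F=RGRG U=WWBR R=YBYR D=GOYY L=GWOW
After move 3 (U'): U=WRWB F=GWRG R=RGYR B=YBBB L=OOOW
Query: L face = OOOW

Answer: O O O W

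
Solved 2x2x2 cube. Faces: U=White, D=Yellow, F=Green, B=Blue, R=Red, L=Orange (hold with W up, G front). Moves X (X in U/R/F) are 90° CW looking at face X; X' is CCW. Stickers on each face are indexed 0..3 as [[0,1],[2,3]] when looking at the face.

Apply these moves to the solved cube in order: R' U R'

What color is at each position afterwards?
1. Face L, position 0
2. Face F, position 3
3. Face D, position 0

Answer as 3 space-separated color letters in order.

Answer: G B Y

Derivation:
After move 1 (R'): R=RRRR U=WBWB F=GWGW D=YGYG B=YBYB
After move 2 (U): U=WWBB F=RRGW R=YBRR B=OOYB L=GWOO
After move 3 (R'): R=BRYR U=WYBO F=RWGB D=YRYW B=GOGB
Query 1: L[0] = G
Query 2: F[3] = B
Query 3: D[0] = Y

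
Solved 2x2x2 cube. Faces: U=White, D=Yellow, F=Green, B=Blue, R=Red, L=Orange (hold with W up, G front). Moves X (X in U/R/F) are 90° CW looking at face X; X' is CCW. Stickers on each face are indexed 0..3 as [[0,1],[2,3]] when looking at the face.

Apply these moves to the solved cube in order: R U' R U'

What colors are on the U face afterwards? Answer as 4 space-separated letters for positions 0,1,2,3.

After move 1 (R): R=RRRR U=WGWG F=GYGY D=YBYB B=WBWB
After move 2 (U'): U=GGWW F=OOGY R=GYRR B=RRWB L=WBOO
After move 3 (R): R=RGRY U=GOWY F=OBGB D=YWYR B=WRGB
After move 4 (U'): U=OYGW F=WBGB R=OBRY B=RGGB L=WROO
Query: U face = OYGW

Answer: O Y G W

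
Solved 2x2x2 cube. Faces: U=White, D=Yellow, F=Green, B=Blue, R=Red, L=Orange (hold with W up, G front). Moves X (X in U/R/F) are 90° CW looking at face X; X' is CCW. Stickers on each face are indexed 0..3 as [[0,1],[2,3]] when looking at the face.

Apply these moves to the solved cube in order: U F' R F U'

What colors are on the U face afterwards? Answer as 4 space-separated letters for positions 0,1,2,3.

Answer: G W W W

Derivation:
After move 1 (U): U=WWWW F=RRGG R=BBRR B=OOBB L=GGOO
After move 2 (F'): F=RGRG U=WWBR R=YBYR D=GOYY L=GWOW
After move 3 (R): R=YYRB U=WGBG F=RORY D=GBYO B=ROWB
After move 4 (F): F=RRYO U=WGWW R=BYGB D=RYYO L=GGOB
After move 5 (U'): U=GWWW F=GGYO R=RRGB B=BYWB L=ROOB
Query: U face = GWWW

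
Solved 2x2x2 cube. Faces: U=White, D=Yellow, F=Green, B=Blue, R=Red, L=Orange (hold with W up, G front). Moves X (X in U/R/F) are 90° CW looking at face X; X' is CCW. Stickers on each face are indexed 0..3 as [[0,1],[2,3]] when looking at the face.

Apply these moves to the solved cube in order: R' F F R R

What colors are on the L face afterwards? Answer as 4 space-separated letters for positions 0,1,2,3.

After move 1 (R'): R=RRRR U=WBWB F=GWGW D=YGYG B=YBYB
After move 2 (F): F=GGWW U=WBOO R=WRBR D=RRYG L=OYOG
After move 3 (F): F=WGWG U=WBGY R=OROR D=BWYG L=OROR
After move 4 (R): R=OORR U=WGGG F=WWWG D=BYYY B=YBBB
After move 5 (R): R=RORO U=WWGG F=WYWY D=BBYY B=GBGB
Query: L face = OROR

Answer: O R O R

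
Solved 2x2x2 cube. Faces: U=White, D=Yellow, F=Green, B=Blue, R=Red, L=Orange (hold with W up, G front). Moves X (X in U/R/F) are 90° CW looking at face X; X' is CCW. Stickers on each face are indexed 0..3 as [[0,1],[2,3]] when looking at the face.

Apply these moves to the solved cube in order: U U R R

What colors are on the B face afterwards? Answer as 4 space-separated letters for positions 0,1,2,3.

After move 1 (U): U=WWWW F=RRGG R=BBRR B=OOBB L=GGOO
After move 2 (U): U=WWWW F=BBGG R=OORR B=GGBB L=RROO
After move 3 (R): R=RORO U=WBWG F=BYGY D=YBYG B=WGWB
After move 4 (R): R=RROO U=WYWY F=BBGG D=YWYW B=GGBB
Query: B face = GGBB

Answer: G G B B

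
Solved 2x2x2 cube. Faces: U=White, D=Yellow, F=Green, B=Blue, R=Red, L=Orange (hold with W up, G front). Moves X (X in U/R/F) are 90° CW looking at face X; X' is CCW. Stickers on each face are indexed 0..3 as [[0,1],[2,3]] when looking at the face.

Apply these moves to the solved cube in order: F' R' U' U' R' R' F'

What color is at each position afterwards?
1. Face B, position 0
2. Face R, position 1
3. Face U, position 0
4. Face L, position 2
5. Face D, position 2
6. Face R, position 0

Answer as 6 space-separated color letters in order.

After move 1 (F'): F=GGGG U=WWRR R=YRYR D=OOYY L=OWOW
After move 2 (R'): R=RRYY U=WBRB F=GWGR D=OGYG B=YBOB
After move 3 (U'): U=BBWR F=OWGR R=GWYY B=RROB L=YBOW
After move 4 (U'): U=BRBW F=YBGR R=OWYY B=GWOB L=RROW
After move 5 (R'): R=WYOY U=BOBG F=YRGW D=OBYR B=GWGB
After move 6 (R'): R=YYWO U=BGBG F=YOGG D=ORYW B=RWBB
After move 7 (F'): F=OGYG U=BGYW R=RYOO D=RWYW L=RGOB
Query 1: B[0] = R
Query 2: R[1] = Y
Query 3: U[0] = B
Query 4: L[2] = O
Query 5: D[2] = Y
Query 6: R[0] = R

Answer: R Y B O Y R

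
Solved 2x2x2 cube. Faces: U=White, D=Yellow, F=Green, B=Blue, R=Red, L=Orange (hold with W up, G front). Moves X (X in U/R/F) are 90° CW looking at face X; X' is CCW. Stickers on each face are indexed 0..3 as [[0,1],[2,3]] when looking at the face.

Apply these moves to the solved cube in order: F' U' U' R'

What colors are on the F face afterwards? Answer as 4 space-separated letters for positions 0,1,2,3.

Answer: B R G W

Derivation:
After move 1 (F'): F=GGGG U=WWRR R=YRYR D=OOYY L=OWOW
After move 2 (U'): U=WRWR F=OWGG R=GGYR B=YRBB L=BBOW
After move 3 (U'): U=RRWW F=BBGG R=OWYR B=GGBB L=YROW
After move 4 (R'): R=WROY U=RBWG F=BRGW D=OBYG B=YGOB
Query: F face = BRGW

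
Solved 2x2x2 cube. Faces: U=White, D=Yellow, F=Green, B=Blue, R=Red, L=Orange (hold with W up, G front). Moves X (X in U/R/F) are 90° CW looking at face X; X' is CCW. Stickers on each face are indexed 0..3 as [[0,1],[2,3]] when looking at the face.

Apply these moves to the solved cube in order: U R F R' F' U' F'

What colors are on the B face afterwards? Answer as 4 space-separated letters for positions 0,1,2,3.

After move 1 (U): U=WWWW F=RRGG R=BBRR B=OOBB L=GGOO
After move 2 (R): R=RBRB U=WRWG F=RYGY D=YBYO B=WOWB
After move 3 (F): F=GRYY U=WROG R=WBGB D=RRYO L=GYOB
After move 4 (R'): R=BBWG U=WWOW F=GRYG D=RRYY B=OORB
After move 5 (F'): F=RGGY U=WWBW R=RBRG D=YBYY L=GWOO
After move 6 (U'): U=WWWB F=GWGY R=RGRG B=RBRB L=OOOO
After move 7 (F'): F=WYGG U=WWRR R=BGYG D=OOYY L=OBOW
Query: B face = RBRB

Answer: R B R B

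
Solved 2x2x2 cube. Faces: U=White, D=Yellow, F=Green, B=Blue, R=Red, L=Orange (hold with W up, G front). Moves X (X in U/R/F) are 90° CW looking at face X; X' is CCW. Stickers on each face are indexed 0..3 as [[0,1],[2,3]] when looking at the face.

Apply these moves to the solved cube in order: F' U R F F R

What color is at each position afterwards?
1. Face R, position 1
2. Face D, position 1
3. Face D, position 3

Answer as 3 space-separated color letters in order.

After move 1 (F'): F=GGGG U=WWRR R=YRYR D=OOYY L=OWOW
After move 2 (U): U=RWRW F=YRGG R=BBYR B=OWBB L=GGOW
After move 3 (R): R=YBRB U=RRRG F=YOGY D=OBYO B=WWWB
After move 4 (F): F=GYYO U=RRWG R=RBGB D=RYYO L=GOOB
After move 5 (F): F=YGOY U=RRBO R=WBGB D=GRYO L=GROY
After move 6 (R): R=GWBB U=RGBY F=YROO D=GWYW B=OWRB
Query 1: R[1] = W
Query 2: D[1] = W
Query 3: D[3] = W

Answer: W W W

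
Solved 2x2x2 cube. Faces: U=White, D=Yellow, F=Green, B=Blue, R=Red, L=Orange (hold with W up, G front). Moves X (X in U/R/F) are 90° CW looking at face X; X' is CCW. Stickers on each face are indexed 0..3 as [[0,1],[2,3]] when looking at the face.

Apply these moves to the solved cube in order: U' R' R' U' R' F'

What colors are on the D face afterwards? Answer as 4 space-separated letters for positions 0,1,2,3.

After move 1 (U'): U=WWWW F=OOGG R=GGRR B=RRBB L=BBOO
After move 2 (R'): R=GRGR U=WBWR F=OWGW D=YOYG B=YRYB
After move 3 (R'): R=RRGG U=WYWY F=OBGR D=YWYW B=GROB
After move 4 (U'): U=YYWW F=BBGR R=OBGG B=RROB L=GROO
After move 5 (R'): R=BGOG U=YOWR F=BYGW D=YBYR B=WRWB
After move 6 (F'): F=YWBG U=YOBO R=BGYG D=ROYR L=GROW
Query: D face = ROYR

Answer: R O Y R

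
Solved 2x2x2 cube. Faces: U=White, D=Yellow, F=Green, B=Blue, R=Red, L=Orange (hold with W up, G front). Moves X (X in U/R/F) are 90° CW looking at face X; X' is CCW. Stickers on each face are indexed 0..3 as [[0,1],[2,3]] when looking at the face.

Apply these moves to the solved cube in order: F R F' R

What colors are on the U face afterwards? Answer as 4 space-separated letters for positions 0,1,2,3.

After move 1 (F): F=GGGG U=WWOO R=WRWR D=RRYY L=OYOY
After move 2 (R): R=WWRR U=WGOG F=GRGY D=RBYB B=OBWB
After move 3 (F'): F=RYGG U=WGWR R=BWRR D=YYYB L=OGOO
After move 4 (R): R=RBRW U=WYWG F=RYGB D=YWYO B=RBGB
Query: U face = WYWG

Answer: W Y W G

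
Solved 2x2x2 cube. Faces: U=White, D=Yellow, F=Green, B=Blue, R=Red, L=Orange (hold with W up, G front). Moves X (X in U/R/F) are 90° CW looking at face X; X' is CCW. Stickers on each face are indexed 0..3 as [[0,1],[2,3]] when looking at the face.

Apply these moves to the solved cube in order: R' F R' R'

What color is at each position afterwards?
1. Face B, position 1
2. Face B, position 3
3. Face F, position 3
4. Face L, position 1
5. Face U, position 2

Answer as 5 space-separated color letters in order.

After move 1 (R'): R=RRRR U=WBWB F=GWGW D=YGYG B=YBYB
After move 2 (F): F=GGWW U=WBOO R=WRBR D=RRYG L=OYOG
After move 3 (R'): R=RRWB U=WYOY F=GBWO D=RGYW B=GBRB
After move 4 (R'): R=RBRW U=WROG F=GYWY D=RBYO B=WBGB
Query 1: B[1] = B
Query 2: B[3] = B
Query 3: F[3] = Y
Query 4: L[1] = Y
Query 5: U[2] = O

Answer: B B Y Y O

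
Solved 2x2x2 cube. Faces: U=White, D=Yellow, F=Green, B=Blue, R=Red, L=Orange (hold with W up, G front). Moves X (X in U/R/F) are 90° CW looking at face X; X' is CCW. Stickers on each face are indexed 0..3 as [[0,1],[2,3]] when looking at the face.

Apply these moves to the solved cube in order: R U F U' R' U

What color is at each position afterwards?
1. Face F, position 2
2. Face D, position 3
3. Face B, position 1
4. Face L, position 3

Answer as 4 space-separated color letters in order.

Answer: Y R O B

Derivation:
After move 1 (R): R=RRRR U=WGWG F=GYGY D=YBYB B=WBWB
After move 2 (U): U=WWGG F=RRGY R=WBRR B=OOWB L=GYOO
After move 3 (F): F=GRYR U=WWOY R=GBGR D=RWYB L=GYOB
After move 4 (U'): U=WYWO F=GYYR R=GRGR B=GBWB L=OOOB
After move 5 (R'): R=RRGG U=WWWG F=GYYO D=RYYR B=BBWB
After move 6 (U): U=WWGW F=RRYO R=BBGG B=OOWB L=GYOB
Query 1: F[2] = Y
Query 2: D[3] = R
Query 3: B[1] = O
Query 4: L[3] = B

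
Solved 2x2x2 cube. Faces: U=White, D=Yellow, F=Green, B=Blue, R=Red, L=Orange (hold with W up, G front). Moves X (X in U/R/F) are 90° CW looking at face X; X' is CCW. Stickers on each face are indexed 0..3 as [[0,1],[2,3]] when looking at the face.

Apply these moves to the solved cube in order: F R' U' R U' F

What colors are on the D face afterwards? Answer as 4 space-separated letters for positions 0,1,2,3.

After move 1 (F): F=GGGG U=WWOO R=WRWR D=RRYY L=OYOY
After move 2 (R'): R=RRWW U=WBOB F=GWGO D=RGYG B=YBRB
After move 3 (U'): U=BBWO F=OYGO R=GWWW B=RRRB L=YBOY
After move 4 (R): R=WGWW U=BYWO F=OGGG D=RRYR B=ORBB
After move 5 (U'): U=YOBW F=YBGG R=OGWW B=WGBB L=OROY
After move 6 (F): F=GYGB U=YOYR R=BGWW D=WOYR L=OROR
Query: D face = WOYR

Answer: W O Y R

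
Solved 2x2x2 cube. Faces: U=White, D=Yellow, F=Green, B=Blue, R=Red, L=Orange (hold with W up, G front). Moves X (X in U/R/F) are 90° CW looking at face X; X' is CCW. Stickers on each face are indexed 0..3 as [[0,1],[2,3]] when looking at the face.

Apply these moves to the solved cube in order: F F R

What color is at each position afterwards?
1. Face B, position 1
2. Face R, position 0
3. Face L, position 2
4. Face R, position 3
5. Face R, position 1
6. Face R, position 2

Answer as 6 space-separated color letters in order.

After move 1 (F): F=GGGG U=WWOO R=WRWR D=RRYY L=OYOY
After move 2 (F): F=GGGG U=WWYY R=OROR D=WWYY L=OROR
After move 3 (R): R=OORR U=WGYG F=GWGY D=WBYB B=YBWB
Query 1: B[1] = B
Query 2: R[0] = O
Query 3: L[2] = O
Query 4: R[3] = R
Query 5: R[1] = O
Query 6: R[2] = R

Answer: B O O R O R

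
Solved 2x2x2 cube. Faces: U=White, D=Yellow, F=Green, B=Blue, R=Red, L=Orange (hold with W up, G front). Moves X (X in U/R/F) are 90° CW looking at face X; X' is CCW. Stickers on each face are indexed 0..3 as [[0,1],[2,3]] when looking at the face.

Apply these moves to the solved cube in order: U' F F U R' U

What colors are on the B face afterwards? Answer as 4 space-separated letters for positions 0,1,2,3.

Answer: G G W B

Derivation:
After move 1 (U'): U=WWWW F=OOGG R=GGRR B=RRBB L=BBOO
After move 2 (F): F=GOGO U=WWOB R=WGWR D=RGYY L=BYOY
After move 3 (F): F=GGOO U=WWYY R=OGBR D=WWYY L=BROG
After move 4 (U): U=YWYW F=OGOO R=RRBR B=BRBB L=GGOG
After move 5 (R'): R=RRRB U=YBYB F=OWOW D=WGYO B=YRWB
After move 6 (U): U=YYBB F=RROW R=YRRB B=GGWB L=OWOG
Query: B face = GGWB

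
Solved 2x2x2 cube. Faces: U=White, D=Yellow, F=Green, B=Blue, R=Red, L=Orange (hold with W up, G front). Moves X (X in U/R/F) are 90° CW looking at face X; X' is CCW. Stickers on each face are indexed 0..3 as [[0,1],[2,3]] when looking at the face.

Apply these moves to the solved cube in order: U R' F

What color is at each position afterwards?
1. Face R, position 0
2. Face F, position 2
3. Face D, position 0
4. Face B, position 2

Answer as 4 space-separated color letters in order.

After move 1 (U): U=WWWW F=RRGG R=BBRR B=OOBB L=GGOO
After move 2 (R'): R=BRBR U=WBWO F=RWGW D=YRYG B=YOYB
After move 3 (F): F=GRWW U=WBOG R=WROR D=BBYG L=GYOR
Query 1: R[0] = W
Query 2: F[2] = W
Query 3: D[0] = B
Query 4: B[2] = Y

Answer: W W B Y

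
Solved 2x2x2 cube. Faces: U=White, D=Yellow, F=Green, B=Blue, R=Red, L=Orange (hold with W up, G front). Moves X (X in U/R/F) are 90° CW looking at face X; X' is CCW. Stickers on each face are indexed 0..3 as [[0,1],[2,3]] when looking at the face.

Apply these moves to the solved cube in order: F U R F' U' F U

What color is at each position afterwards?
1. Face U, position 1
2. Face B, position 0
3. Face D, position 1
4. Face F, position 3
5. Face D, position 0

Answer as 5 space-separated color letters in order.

After move 1 (F): F=GGGG U=WWOO R=WRWR D=RRYY L=OYOY
After move 2 (U): U=OWOW F=WRGG R=BBWR B=OYBB L=GGOY
After move 3 (R): R=WBRB U=OROG F=WRGY D=RBYO B=WYWB
After move 4 (F'): F=RYWG U=ORWR R=BBRB D=GYYO L=GGOO
After move 5 (U'): U=RROW F=GGWG R=RYRB B=BBWB L=WYOO
After move 6 (F): F=WGGG U=RROY R=OYWB D=RRYO L=WGOY
After move 7 (U): U=ORYR F=OYGG R=BBWB B=WGWB L=WGOY
Query 1: U[1] = R
Query 2: B[0] = W
Query 3: D[1] = R
Query 4: F[3] = G
Query 5: D[0] = R

Answer: R W R G R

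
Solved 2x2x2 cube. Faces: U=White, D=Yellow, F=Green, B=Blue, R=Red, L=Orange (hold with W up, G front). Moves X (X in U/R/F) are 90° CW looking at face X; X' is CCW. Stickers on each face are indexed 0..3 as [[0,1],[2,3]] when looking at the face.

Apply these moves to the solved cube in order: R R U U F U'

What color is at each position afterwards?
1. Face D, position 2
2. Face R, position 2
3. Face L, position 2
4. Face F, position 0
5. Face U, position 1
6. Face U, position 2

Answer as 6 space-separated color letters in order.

Answer: Y W O R R Y

Derivation:
After move 1 (R): R=RRRR U=WGWG F=GYGY D=YBYB B=WBWB
After move 2 (R): R=RRRR U=WYWY F=GBGB D=YWYW B=GBGB
After move 3 (U): U=WWYY F=RRGB R=GBRR B=OOGB L=GBOO
After move 4 (U): U=YWYW F=GBGB R=OORR B=GBGB L=RROO
After move 5 (F): F=GGBB U=YWOR R=YOWR D=ROYW L=RYOW
After move 6 (U'): U=WRYO F=RYBB R=GGWR B=YOGB L=GBOW
Query 1: D[2] = Y
Query 2: R[2] = W
Query 3: L[2] = O
Query 4: F[0] = R
Query 5: U[1] = R
Query 6: U[2] = Y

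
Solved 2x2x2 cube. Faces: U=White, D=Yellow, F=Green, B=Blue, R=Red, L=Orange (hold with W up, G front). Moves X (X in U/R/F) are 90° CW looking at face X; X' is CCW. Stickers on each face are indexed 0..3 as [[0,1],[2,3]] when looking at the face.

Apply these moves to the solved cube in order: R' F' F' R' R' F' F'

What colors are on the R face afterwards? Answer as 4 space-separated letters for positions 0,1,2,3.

Answer: R O R O

Derivation:
After move 1 (R'): R=RRRR U=WBWB F=GWGW D=YGYG B=YBYB
After move 2 (F'): F=WWGG U=WBRR R=GRYR D=OOYG L=OBOW
After move 3 (F'): F=WGWG U=WBGY R=OROR D=BWYG L=OROR
After move 4 (R'): R=RROO U=WYGY F=WBWY D=BGYG B=GBWB
After move 5 (R'): R=RORO U=WWGG F=WYWY D=BBYY B=GBGB
After move 6 (F'): F=YYWW U=WWRR R=BOBO D=RRYY L=OGOG
After move 7 (F'): F=YWYW U=WWBB R=RORO D=GGYY L=OROR
Query: R face = RORO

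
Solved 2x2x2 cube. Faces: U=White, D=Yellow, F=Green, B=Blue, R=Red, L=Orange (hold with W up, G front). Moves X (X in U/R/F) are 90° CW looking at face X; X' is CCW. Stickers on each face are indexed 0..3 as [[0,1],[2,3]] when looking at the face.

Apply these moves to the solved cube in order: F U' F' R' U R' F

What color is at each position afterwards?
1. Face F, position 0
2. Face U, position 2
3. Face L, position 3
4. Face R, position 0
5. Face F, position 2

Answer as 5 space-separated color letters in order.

After move 1 (F): F=GGGG U=WWOO R=WRWR D=RRYY L=OYOY
After move 2 (U'): U=WOWO F=OYGG R=GGWR B=WRBB L=BBOY
After move 3 (F'): F=YGOG U=WOGW R=RGRR D=BYYY L=BOOW
After move 4 (R'): R=GRRR U=WBGW F=YOOW D=BGYG B=YRYB
After move 5 (U): U=GWWB F=GROW R=YRRR B=BOYB L=YOOW
After move 6 (R'): R=RRYR U=GYWB F=GWOB D=BRYW B=GOGB
After move 7 (F): F=OGBW U=GYWO R=WRBR D=YRYW L=YBOR
Query 1: F[0] = O
Query 2: U[2] = W
Query 3: L[3] = R
Query 4: R[0] = W
Query 5: F[2] = B

Answer: O W R W B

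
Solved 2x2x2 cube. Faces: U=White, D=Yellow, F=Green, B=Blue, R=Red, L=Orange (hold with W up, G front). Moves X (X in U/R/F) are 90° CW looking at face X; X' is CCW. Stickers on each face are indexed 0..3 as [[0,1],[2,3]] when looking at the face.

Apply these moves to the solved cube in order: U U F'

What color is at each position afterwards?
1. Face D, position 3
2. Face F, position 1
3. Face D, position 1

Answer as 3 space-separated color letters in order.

Answer: Y G O

Derivation:
After move 1 (U): U=WWWW F=RRGG R=BBRR B=OOBB L=GGOO
After move 2 (U): U=WWWW F=BBGG R=OORR B=GGBB L=RROO
After move 3 (F'): F=BGBG U=WWOR R=YOYR D=ROYY L=RWOW
Query 1: D[3] = Y
Query 2: F[1] = G
Query 3: D[1] = O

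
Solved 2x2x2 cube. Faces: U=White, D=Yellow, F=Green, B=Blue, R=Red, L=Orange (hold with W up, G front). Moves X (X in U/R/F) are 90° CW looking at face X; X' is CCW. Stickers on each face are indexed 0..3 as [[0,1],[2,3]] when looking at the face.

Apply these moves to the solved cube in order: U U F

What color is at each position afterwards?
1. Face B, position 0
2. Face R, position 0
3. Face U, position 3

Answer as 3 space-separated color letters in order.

After move 1 (U): U=WWWW F=RRGG R=BBRR B=OOBB L=GGOO
After move 2 (U): U=WWWW F=BBGG R=OORR B=GGBB L=RROO
After move 3 (F): F=GBGB U=WWOR R=WOWR D=ROYY L=RYOY
Query 1: B[0] = G
Query 2: R[0] = W
Query 3: U[3] = R

Answer: G W R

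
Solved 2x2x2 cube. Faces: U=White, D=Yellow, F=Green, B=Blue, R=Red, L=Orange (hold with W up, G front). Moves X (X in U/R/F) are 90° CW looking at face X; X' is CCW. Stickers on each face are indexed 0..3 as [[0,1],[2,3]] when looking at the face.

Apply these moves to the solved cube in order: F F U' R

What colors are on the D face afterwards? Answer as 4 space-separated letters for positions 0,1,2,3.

Answer: W B Y O

Derivation:
After move 1 (F): F=GGGG U=WWOO R=WRWR D=RRYY L=OYOY
After move 2 (F): F=GGGG U=WWYY R=OROR D=WWYY L=OROR
After move 3 (U'): U=WYWY F=ORGG R=GGOR B=ORBB L=BBOR
After move 4 (R): R=OGRG U=WRWG F=OWGY D=WBYO B=YRYB
Query: D face = WBYO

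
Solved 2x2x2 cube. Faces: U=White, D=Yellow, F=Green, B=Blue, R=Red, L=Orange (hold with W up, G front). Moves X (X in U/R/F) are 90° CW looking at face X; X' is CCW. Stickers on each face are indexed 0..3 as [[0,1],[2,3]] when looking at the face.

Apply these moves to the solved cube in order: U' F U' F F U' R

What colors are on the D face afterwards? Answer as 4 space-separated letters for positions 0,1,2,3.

After move 1 (U'): U=WWWW F=OOGG R=GGRR B=RRBB L=BBOO
After move 2 (F): F=GOGO U=WWOB R=WGWR D=RGYY L=BYOY
After move 3 (U'): U=WBWO F=BYGO R=GOWR B=WGBB L=RROY
After move 4 (F): F=GBOY U=WBYR R=WOOR D=WGYY L=RROG
After move 5 (F): F=OGYB U=WBGR R=YORR D=OWYY L=RWOG
After move 6 (U'): U=BRWG F=RWYB R=OGRR B=YOBB L=WGOG
After move 7 (R): R=RORG U=BWWB F=RWYY D=OBYY B=GORB
Query: D face = OBYY

Answer: O B Y Y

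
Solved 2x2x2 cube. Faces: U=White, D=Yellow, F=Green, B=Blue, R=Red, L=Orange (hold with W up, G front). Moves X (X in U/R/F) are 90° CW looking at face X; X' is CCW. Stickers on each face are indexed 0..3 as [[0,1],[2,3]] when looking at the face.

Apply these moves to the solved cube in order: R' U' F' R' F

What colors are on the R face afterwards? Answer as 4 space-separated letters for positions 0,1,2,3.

After move 1 (R'): R=RRRR U=WBWB F=GWGW D=YGYG B=YBYB
After move 2 (U'): U=BBWW F=OOGW R=GWRR B=RRYB L=YBOO
After move 3 (F'): F=OWOG U=BBGR R=GWYR D=BOYG L=YWOW
After move 4 (R'): R=WRGY U=BYGR F=OBOR D=BWYG B=GROB
After move 5 (F): F=OORB U=BYWW R=GRRY D=GWYG L=YBOW
Query: R face = GRRY

Answer: G R R Y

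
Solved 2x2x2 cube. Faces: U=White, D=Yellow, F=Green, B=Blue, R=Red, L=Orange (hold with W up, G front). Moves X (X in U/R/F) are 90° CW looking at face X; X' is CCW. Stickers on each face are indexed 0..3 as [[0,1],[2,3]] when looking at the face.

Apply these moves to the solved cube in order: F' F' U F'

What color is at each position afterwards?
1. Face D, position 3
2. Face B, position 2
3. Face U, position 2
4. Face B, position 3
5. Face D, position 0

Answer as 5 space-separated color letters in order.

Answer: Y B B B G

Derivation:
After move 1 (F'): F=GGGG U=WWRR R=YRYR D=OOYY L=OWOW
After move 2 (F'): F=GGGG U=WWYY R=OROR D=WWYY L=OROR
After move 3 (U): U=YWYW F=ORGG R=BBOR B=ORBB L=GGOR
After move 4 (F'): F=RGOG U=YWBO R=WBWR D=GRYY L=GWOY
Query 1: D[3] = Y
Query 2: B[2] = B
Query 3: U[2] = B
Query 4: B[3] = B
Query 5: D[0] = G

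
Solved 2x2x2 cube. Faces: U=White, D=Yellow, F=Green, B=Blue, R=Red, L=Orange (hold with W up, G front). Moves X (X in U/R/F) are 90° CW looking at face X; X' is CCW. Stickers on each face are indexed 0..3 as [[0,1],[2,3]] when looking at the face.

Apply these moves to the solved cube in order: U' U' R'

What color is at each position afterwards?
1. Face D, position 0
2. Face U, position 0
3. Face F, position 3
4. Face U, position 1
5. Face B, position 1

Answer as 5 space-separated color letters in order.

After move 1 (U'): U=WWWW F=OOGG R=GGRR B=RRBB L=BBOO
After move 2 (U'): U=WWWW F=BBGG R=OORR B=GGBB L=RROO
After move 3 (R'): R=OROR U=WBWG F=BWGW D=YBYG B=YGYB
Query 1: D[0] = Y
Query 2: U[0] = W
Query 3: F[3] = W
Query 4: U[1] = B
Query 5: B[1] = G

Answer: Y W W B G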